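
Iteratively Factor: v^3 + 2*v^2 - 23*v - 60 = (v + 3)*(v^2 - v - 20) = (v - 5)*(v + 3)*(v + 4)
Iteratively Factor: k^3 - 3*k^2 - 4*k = (k + 1)*(k^2 - 4*k) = k*(k + 1)*(k - 4)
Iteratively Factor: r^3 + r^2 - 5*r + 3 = (r + 3)*(r^2 - 2*r + 1) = (r - 1)*(r + 3)*(r - 1)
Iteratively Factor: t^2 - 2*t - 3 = (t - 3)*(t + 1)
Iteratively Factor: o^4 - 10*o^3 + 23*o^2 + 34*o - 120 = (o - 3)*(o^3 - 7*o^2 + 2*o + 40) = (o - 3)*(o + 2)*(o^2 - 9*o + 20) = (o - 5)*(o - 3)*(o + 2)*(o - 4)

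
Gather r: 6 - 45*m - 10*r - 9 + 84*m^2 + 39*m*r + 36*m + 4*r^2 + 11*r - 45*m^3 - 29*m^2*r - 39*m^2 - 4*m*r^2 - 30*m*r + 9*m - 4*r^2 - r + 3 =-45*m^3 + 45*m^2 - 4*m*r^2 + r*(-29*m^2 + 9*m)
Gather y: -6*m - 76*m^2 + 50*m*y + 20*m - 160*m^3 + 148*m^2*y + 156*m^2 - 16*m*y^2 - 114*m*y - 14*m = -160*m^3 + 80*m^2 - 16*m*y^2 + y*(148*m^2 - 64*m)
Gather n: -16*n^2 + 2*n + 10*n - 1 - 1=-16*n^2 + 12*n - 2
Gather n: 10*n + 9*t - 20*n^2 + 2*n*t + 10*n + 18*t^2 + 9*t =-20*n^2 + n*(2*t + 20) + 18*t^2 + 18*t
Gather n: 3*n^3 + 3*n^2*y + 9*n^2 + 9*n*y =3*n^3 + n^2*(3*y + 9) + 9*n*y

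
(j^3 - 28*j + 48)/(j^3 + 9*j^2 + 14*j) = (j^3 - 28*j + 48)/(j*(j^2 + 9*j + 14))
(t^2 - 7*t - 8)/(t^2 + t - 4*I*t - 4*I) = (t - 8)/(t - 4*I)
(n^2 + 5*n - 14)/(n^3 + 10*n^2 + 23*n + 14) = (n - 2)/(n^2 + 3*n + 2)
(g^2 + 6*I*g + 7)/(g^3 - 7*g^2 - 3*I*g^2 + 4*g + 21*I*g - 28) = (g^2 + 6*I*g + 7)/(g^3 - g^2*(7 + 3*I) + g*(4 + 21*I) - 28)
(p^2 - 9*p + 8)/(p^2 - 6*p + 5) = (p - 8)/(p - 5)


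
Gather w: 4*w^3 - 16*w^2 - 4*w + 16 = 4*w^3 - 16*w^2 - 4*w + 16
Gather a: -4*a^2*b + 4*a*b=-4*a^2*b + 4*a*b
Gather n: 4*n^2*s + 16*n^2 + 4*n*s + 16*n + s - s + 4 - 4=n^2*(4*s + 16) + n*(4*s + 16)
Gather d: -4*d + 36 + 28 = 64 - 4*d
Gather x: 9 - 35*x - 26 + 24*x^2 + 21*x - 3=24*x^2 - 14*x - 20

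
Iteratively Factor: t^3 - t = (t - 1)*(t^2 + t) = t*(t - 1)*(t + 1)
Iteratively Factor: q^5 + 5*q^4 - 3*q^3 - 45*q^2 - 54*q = (q)*(q^4 + 5*q^3 - 3*q^2 - 45*q - 54) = q*(q + 3)*(q^3 + 2*q^2 - 9*q - 18) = q*(q - 3)*(q + 3)*(q^2 + 5*q + 6) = q*(q - 3)*(q + 2)*(q + 3)*(q + 3)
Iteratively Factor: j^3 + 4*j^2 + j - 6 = (j + 2)*(j^2 + 2*j - 3) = (j + 2)*(j + 3)*(j - 1)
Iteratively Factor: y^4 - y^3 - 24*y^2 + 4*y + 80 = (y + 2)*(y^3 - 3*y^2 - 18*y + 40) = (y + 2)*(y + 4)*(y^2 - 7*y + 10) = (y - 2)*(y + 2)*(y + 4)*(y - 5)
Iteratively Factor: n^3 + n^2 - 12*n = (n + 4)*(n^2 - 3*n) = (n - 3)*(n + 4)*(n)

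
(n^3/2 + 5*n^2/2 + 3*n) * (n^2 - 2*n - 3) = n^5/2 + 3*n^4/2 - 7*n^3/2 - 27*n^2/2 - 9*n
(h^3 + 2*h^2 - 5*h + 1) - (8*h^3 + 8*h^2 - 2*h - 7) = -7*h^3 - 6*h^2 - 3*h + 8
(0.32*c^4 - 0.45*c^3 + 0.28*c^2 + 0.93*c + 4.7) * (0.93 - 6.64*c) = -2.1248*c^5 + 3.2856*c^4 - 2.2777*c^3 - 5.9148*c^2 - 30.3431*c + 4.371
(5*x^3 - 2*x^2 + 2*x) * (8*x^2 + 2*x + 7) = 40*x^5 - 6*x^4 + 47*x^3 - 10*x^2 + 14*x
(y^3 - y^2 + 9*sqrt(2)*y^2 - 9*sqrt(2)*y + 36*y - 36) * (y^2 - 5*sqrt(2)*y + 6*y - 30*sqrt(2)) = y^5 + 5*y^4 + 4*sqrt(2)*y^4 - 60*y^3 + 20*sqrt(2)*y^3 - 204*sqrt(2)*y^2 - 270*y^2 - 900*sqrt(2)*y + 324*y + 1080*sqrt(2)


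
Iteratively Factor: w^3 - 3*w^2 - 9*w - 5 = (w - 5)*(w^2 + 2*w + 1) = (w - 5)*(w + 1)*(w + 1)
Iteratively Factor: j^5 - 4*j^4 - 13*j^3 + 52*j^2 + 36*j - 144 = (j + 2)*(j^4 - 6*j^3 - j^2 + 54*j - 72) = (j - 3)*(j + 2)*(j^3 - 3*j^2 - 10*j + 24) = (j - 3)*(j + 2)*(j + 3)*(j^2 - 6*j + 8) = (j - 3)*(j - 2)*(j + 2)*(j + 3)*(j - 4)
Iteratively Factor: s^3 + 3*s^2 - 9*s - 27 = (s + 3)*(s^2 - 9) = (s + 3)^2*(s - 3)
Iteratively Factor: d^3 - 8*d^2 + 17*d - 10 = (d - 5)*(d^2 - 3*d + 2) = (d - 5)*(d - 1)*(d - 2)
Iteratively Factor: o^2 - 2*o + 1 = (o - 1)*(o - 1)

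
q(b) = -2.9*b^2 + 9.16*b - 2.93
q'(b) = 9.16 - 5.8*b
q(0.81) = 2.59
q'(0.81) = 4.46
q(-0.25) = -5.40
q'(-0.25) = 10.61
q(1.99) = 3.81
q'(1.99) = -2.38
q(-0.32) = -6.16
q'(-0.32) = 11.02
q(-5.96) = -160.54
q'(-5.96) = 43.73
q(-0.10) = -3.88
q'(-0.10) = 9.74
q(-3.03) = -57.31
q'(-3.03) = 26.73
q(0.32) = -0.30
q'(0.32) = 7.30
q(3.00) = -1.55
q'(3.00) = -8.24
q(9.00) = -155.39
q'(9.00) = -43.04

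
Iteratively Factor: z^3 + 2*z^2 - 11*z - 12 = (z + 1)*(z^2 + z - 12) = (z + 1)*(z + 4)*(z - 3)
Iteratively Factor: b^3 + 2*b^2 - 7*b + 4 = (b - 1)*(b^2 + 3*b - 4) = (b - 1)^2*(b + 4)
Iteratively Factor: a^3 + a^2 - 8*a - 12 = (a + 2)*(a^2 - a - 6) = (a + 2)^2*(a - 3)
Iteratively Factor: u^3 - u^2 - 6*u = (u - 3)*(u^2 + 2*u) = (u - 3)*(u + 2)*(u)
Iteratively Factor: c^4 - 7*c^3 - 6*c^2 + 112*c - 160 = (c - 4)*(c^3 - 3*c^2 - 18*c + 40) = (c - 4)*(c - 2)*(c^2 - c - 20) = (c - 4)*(c - 2)*(c + 4)*(c - 5)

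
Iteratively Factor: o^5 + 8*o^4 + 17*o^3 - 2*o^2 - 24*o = (o + 3)*(o^4 + 5*o^3 + 2*o^2 - 8*o) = (o + 2)*(o + 3)*(o^3 + 3*o^2 - 4*o) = (o + 2)*(o + 3)*(o + 4)*(o^2 - o) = (o - 1)*(o + 2)*(o + 3)*(o + 4)*(o)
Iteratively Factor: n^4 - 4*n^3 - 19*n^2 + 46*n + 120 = (n + 2)*(n^3 - 6*n^2 - 7*n + 60) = (n - 5)*(n + 2)*(n^2 - n - 12) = (n - 5)*(n - 4)*(n + 2)*(n + 3)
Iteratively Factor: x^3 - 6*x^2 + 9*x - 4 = (x - 1)*(x^2 - 5*x + 4) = (x - 4)*(x - 1)*(x - 1)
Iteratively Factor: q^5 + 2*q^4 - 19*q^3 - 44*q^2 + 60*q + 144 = (q - 2)*(q^4 + 4*q^3 - 11*q^2 - 66*q - 72) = (q - 2)*(q + 3)*(q^3 + q^2 - 14*q - 24) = (q - 2)*(q + 3)^2*(q^2 - 2*q - 8) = (q - 4)*(q - 2)*(q + 3)^2*(q + 2)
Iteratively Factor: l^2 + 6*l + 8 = (l + 2)*(l + 4)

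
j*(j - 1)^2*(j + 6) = j^4 + 4*j^3 - 11*j^2 + 6*j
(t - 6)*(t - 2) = t^2 - 8*t + 12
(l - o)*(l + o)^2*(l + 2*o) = l^4 + 3*l^3*o + l^2*o^2 - 3*l*o^3 - 2*o^4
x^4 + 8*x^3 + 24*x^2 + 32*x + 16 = (x + 2)^4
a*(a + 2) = a^2 + 2*a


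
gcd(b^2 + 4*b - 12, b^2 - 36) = b + 6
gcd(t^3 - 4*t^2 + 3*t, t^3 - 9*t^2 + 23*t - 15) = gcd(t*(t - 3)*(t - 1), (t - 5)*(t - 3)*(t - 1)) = t^2 - 4*t + 3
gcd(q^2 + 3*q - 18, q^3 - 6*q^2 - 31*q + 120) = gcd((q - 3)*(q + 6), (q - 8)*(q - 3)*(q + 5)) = q - 3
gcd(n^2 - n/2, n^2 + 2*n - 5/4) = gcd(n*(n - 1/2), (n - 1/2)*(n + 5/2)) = n - 1/2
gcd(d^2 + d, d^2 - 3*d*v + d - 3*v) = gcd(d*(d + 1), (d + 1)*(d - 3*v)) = d + 1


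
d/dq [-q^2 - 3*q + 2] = -2*q - 3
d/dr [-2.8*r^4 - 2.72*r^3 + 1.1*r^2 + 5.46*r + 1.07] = -11.2*r^3 - 8.16*r^2 + 2.2*r + 5.46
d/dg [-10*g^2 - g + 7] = -20*g - 1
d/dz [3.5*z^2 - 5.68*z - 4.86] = 7.0*z - 5.68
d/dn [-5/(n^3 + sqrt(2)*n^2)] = 5*(3*n + 2*sqrt(2))/(n^3*(n + sqrt(2))^2)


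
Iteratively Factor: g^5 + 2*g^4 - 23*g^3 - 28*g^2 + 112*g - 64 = (g - 1)*(g^4 + 3*g^3 - 20*g^2 - 48*g + 64) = (g - 1)^2*(g^3 + 4*g^2 - 16*g - 64) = (g - 1)^2*(g + 4)*(g^2 - 16) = (g - 4)*(g - 1)^2*(g + 4)*(g + 4)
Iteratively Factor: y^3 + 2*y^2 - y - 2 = (y + 2)*(y^2 - 1) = (y - 1)*(y + 2)*(y + 1)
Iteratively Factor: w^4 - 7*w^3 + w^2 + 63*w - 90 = (w - 2)*(w^3 - 5*w^2 - 9*w + 45) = (w - 5)*(w - 2)*(w^2 - 9) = (w - 5)*(w - 3)*(w - 2)*(w + 3)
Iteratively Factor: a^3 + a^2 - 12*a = (a)*(a^2 + a - 12) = a*(a - 3)*(a + 4)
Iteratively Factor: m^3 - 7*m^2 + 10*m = (m - 2)*(m^2 - 5*m) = (m - 5)*(m - 2)*(m)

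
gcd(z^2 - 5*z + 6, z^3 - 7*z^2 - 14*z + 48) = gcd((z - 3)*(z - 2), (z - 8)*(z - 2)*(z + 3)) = z - 2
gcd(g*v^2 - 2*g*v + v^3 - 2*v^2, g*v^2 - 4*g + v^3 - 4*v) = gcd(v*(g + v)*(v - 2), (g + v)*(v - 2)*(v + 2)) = g*v - 2*g + v^2 - 2*v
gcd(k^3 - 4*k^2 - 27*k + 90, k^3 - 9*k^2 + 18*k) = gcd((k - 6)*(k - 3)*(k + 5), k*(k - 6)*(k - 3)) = k^2 - 9*k + 18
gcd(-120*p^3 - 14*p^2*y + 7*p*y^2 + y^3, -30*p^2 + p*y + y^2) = 6*p + y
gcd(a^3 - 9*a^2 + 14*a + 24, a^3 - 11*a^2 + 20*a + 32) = a^2 - 3*a - 4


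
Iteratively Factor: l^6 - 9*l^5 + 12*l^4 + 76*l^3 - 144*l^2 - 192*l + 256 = (l - 4)*(l^5 - 5*l^4 - 8*l^3 + 44*l^2 + 32*l - 64) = (l - 4)^2*(l^4 - l^3 - 12*l^2 - 4*l + 16) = (l - 4)^2*(l - 1)*(l^3 - 12*l - 16) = (l - 4)^2*(l - 1)*(l + 2)*(l^2 - 2*l - 8) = (l - 4)^3*(l - 1)*(l + 2)*(l + 2)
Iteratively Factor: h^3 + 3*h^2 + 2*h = (h + 2)*(h^2 + h) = h*(h + 2)*(h + 1)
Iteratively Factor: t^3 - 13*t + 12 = (t - 1)*(t^2 + t - 12) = (t - 3)*(t - 1)*(t + 4)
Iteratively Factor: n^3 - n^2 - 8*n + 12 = (n - 2)*(n^2 + n - 6) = (n - 2)^2*(n + 3)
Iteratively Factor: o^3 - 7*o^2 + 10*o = (o - 5)*(o^2 - 2*o) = o*(o - 5)*(o - 2)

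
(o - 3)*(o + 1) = o^2 - 2*o - 3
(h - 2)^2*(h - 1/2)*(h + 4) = h^4 - h^3/2 - 12*h^2 + 22*h - 8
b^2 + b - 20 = (b - 4)*(b + 5)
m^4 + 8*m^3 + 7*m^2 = m^2*(m + 1)*(m + 7)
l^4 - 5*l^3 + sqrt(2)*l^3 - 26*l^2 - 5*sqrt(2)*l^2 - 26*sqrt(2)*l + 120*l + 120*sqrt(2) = (l - 6)*(l - 4)*(l + 5)*(l + sqrt(2))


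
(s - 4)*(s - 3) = s^2 - 7*s + 12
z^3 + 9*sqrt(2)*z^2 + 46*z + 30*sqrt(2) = (z + sqrt(2))*(z + 3*sqrt(2))*(z + 5*sqrt(2))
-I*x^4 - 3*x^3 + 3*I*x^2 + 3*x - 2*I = (x + 1)*(x - 2*I)*(x - I)*(-I*x + I)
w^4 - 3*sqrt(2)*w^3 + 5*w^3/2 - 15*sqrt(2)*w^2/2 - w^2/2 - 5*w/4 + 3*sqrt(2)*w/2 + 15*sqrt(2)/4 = (w + 5/2)*(w - 3*sqrt(2))*(w - sqrt(2)/2)*(w + sqrt(2)/2)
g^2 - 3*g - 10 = (g - 5)*(g + 2)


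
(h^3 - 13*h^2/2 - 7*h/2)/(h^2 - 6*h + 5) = h*(2*h^2 - 13*h - 7)/(2*(h^2 - 6*h + 5))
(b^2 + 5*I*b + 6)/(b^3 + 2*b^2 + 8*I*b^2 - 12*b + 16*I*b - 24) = (b - I)/(b^2 + 2*b*(1 + I) + 4*I)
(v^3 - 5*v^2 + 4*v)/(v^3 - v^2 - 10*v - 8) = v*(v - 1)/(v^2 + 3*v + 2)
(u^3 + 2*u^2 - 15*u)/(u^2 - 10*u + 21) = u*(u + 5)/(u - 7)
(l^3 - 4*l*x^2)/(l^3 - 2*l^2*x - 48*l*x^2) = (-l^2 + 4*x^2)/(-l^2 + 2*l*x + 48*x^2)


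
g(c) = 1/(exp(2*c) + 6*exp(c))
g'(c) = (-2*exp(2*c) - 6*exp(c))/(exp(2*c) + 6*exp(c))^2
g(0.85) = 0.05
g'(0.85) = -0.07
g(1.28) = 0.03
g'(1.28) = -0.04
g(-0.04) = 0.15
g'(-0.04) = -0.17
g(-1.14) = 0.49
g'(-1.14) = -0.52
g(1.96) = 0.01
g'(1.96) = -0.02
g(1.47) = 0.02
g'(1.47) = -0.03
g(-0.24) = 0.19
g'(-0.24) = -0.21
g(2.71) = 0.00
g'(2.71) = -0.01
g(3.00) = 0.00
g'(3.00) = 0.00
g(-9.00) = 1350.49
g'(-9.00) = -1350.51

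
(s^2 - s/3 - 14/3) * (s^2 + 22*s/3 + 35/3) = s^4 + 7*s^3 + 41*s^2/9 - 343*s/9 - 490/9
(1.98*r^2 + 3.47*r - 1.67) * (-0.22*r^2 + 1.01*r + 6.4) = -0.4356*r^4 + 1.2364*r^3 + 16.5441*r^2 + 20.5213*r - 10.688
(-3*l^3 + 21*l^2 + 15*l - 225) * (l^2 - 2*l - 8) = -3*l^5 + 27*l^4 - 3*l^3 - 423*l^2 + 330*l + 1800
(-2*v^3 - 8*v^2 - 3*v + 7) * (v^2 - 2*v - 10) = -2*v^5 - 4*v^4 + 33*v^3 + 93*v^2 + 16*v - 70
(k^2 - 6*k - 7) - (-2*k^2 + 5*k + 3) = 3*k^2 - 11*k - 10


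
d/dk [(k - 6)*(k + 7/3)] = 2*k - 11/3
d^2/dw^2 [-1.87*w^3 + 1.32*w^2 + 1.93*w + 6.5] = 2.64 - 11.22*w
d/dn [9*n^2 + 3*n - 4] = 18*n + 3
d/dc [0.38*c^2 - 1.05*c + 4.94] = 0.76*c - 1.05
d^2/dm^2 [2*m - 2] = 0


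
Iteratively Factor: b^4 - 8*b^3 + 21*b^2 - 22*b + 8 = (b - 1)*(b^3 - 7*b^2 + 14*b - 8) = (b - 1)^2*(b^2 - 6*b + 8) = (b - 4)*(b - 1)^2*(b - 2)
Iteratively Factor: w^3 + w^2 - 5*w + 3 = (w + 3)*(w^2 - 2*w + 1) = (w - 1)*(w + 3)*(w - 1)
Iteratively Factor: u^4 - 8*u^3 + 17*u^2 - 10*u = (u - 1)*(u^3 - 7*u^2 + 10*u) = (u - 2)*(u - 1)*(u^2 - 5*u) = u*(u - 2)*(u - 1)*(u - 5)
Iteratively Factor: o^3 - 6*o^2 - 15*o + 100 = (o + 4)*(o^2 - 10*o + 25) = (o - 5)*(o + 4)*(o - 5)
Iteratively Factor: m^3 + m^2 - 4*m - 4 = (m + 2)*(m^2 - m - 2) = (m - 2)*(m + 2)*(m + 1)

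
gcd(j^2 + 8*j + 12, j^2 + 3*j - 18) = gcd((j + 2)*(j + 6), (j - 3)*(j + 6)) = j + 6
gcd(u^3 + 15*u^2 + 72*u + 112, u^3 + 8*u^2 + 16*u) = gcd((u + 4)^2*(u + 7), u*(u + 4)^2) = u^2 + 8*u + 16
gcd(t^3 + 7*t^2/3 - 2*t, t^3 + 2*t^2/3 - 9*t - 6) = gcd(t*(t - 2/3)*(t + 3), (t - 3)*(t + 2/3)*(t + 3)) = t + 3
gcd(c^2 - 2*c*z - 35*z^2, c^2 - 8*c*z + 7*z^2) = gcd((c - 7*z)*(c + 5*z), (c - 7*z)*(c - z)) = -c + 7*z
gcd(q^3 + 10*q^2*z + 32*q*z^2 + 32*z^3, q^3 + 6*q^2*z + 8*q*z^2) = q^2 + 6*q*z + 8*z^2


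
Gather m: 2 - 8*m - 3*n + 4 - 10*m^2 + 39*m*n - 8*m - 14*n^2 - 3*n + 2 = -10*m^2 + m*(39*n - 16) - 14*n^2 - 6*n + 8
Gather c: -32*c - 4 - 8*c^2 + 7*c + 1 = -8*c^2 - 25*c - 3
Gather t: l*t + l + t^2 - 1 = l*t + l + t^2 - 1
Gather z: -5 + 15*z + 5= 15*z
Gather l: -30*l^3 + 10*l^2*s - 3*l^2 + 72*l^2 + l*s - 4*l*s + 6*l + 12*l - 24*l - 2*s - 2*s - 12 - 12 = -30*l^3 + l^2*(10*s + 69) + l*(-3*s - 6) - 4*s - 24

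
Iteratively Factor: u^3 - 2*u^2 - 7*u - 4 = (u + 1)*(u^2 - 3*u - 4) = (u - 4)*(u + 1)*(u + 1)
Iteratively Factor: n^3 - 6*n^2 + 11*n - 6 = (n - 2)*(n^2 - 4*n + 3) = (n - 2)*(n - 1)*(n - 3)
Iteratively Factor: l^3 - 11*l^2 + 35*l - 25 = (l - 5)*(l^2 - 6*l + 5) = (l - 5)*(l - 1)*(l - 5)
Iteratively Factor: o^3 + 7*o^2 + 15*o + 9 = (o + 1)*(o^2 + 6*o + 9) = (o + 1)*(o + 3)*(o + 3)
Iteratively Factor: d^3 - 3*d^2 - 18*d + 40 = (d + 4)*(d^2 - 7*d + 10) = (d - 2)*(d + 4)*(d - 5)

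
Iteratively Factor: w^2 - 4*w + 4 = (w - 2)*(w - 2)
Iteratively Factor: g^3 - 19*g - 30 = (g - 5)*(g^2 + 5*g + 6) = (g - 5)*(g + 3)*(g + 2)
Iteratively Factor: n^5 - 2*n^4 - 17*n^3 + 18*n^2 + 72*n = (n - 3)*(n^4 + n^3 - 14*n^2 - 24*n) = n*(n - 3)*(n^3 + n^2 - 14*n - 24) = n*(n - 4)*(n - 3)*(n^2 + 5*n + 6) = n*(n - 4)*(n - 3)*(n + 2)*(n + 3)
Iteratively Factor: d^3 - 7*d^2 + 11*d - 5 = (d - 1)*(d^2 - 6*d + 5) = (d - 1)^2*(d - 5)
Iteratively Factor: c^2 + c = (c)*(c + 1)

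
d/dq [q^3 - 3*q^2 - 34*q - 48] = 3*q^2 - 6*q - 34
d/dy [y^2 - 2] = 2*y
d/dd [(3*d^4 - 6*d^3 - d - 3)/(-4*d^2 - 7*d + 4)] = (-24*d^5 - 39*d^4 + 132*d^3 - 76*d^2 - 24*d - 25)/(16*d^4 + 56*d^3 + 17*d^2 - 56*d + 16)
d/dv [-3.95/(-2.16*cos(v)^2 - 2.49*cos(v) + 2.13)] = (17.064*cos(v) + 9.8355)*sin(v)/(2.16*cos(v)^2 + 2.49*cos(v) - 2.13)^2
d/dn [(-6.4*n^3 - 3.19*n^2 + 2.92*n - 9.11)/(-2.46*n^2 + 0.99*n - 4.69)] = (15.744*n^4 - 12.672*n^3 + 94.0731*n^2 - 14.899*n - 4.6759)/(6.0516*n^4 - 4.8708*n^3 + 24.0549*n^2 - 9.2862*n + 21.9961)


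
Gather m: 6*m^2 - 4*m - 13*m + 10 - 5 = 6*m^2 - 17*m + 5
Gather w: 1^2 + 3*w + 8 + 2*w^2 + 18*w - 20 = 2*w^2 + 21*w - 11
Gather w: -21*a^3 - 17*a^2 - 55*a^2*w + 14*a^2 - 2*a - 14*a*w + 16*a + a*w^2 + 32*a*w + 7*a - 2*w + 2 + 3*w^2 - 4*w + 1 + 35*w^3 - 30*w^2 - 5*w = -21*a^3 - 3*a^2 + 21*a + 35*w^3 + w^2*(a - 27) + w*(-55*a^2 + 18*a - 11) + 3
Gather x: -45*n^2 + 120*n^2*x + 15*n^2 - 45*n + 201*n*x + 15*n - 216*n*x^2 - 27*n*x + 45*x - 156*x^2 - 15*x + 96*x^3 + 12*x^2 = -30*n^2 - 30*n + 96*x^3 + x^2*(-216*n - 144) + x*(120*n^2 + 174*n + 30)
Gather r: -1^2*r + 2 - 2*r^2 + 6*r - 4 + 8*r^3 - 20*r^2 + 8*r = 8*r^3 - 22*r^2 + 13*r - 2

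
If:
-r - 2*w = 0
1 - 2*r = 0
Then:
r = 1/2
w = -1/4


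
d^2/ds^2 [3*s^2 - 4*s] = 6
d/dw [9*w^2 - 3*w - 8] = 18*w - 3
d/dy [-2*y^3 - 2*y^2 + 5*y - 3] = -6*y^2 - 4*y + 5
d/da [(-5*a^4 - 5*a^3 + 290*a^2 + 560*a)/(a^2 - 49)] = 5*(-2*a^3 + 27*a^2 - 84*a - 112)/(a^2 - 14*a + 49)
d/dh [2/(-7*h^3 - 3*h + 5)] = 6*(7*h^2 + 1)/(7*h^3 + 3*h - 5)^2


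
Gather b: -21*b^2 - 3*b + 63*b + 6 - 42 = -21*b^2 + 60*b - 36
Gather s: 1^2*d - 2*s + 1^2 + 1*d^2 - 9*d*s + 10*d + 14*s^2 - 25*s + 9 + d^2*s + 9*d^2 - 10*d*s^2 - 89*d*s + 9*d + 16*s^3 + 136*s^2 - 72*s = 10*d^2 + 20*d + 16*s^3 + s^2*(150 - 10*d) + s*(d^2 - 98*d - 99) + 10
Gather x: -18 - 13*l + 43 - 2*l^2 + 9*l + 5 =-2*l^2 - 4*l + 30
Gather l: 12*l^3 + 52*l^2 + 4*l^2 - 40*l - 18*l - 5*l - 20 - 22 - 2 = 12*l^3 + 56*l^2 - 63*l - 44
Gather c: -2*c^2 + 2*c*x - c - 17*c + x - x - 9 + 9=-2*c^2 + c*(2*x - 18)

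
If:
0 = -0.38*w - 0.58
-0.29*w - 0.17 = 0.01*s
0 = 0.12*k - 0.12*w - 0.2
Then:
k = 0.14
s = 27.26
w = -1.53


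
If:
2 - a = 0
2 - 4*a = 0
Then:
No Solution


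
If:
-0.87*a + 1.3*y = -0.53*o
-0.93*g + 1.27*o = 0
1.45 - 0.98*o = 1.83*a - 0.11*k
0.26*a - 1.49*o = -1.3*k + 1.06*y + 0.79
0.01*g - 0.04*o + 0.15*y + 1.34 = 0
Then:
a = -4.31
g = 14.16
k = 7.56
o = 10.37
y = -7.11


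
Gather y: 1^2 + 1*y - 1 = y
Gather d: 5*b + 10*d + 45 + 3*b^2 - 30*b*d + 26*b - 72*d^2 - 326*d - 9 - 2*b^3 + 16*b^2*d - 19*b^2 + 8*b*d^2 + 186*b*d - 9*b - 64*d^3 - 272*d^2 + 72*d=-2*b^3 - 16*b^2 + 22*b - 64*d^3 + d^2*(8*b - 344) + d*(16*b^2 + 156*b - 244) + 36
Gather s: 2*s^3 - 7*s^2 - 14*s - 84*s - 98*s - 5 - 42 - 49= 2*s^3 - 7*s^2 - 196*s - 96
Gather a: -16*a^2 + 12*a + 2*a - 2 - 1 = -16*a^2 + 14*a - 3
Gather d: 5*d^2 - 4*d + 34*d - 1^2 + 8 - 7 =5*d^2 + 30*d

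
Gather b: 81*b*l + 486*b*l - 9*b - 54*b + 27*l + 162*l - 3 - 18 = b*(567*l - 63) + 189*l - 21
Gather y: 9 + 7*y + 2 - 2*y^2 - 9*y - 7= -2*y^2 - 2*y + 4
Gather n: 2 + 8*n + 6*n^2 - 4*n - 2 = 6*n^2 + 4*n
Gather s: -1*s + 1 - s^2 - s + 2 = -s^2 - 2*s + 3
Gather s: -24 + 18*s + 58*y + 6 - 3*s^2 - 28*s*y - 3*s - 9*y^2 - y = -3*s^2 + s*(15 - 28*y) - 9*y^2 + 57*y - 18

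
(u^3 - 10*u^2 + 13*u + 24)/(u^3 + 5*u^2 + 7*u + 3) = (u^2 - 11*u + 24)/(u^2 + 4*u + 3)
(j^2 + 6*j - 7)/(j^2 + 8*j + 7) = (j - 1)/(j + 1)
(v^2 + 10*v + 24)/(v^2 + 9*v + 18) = (v + 4)/(v + 3)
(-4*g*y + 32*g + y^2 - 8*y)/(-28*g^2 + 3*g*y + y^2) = (y - 8)/(7*g + y)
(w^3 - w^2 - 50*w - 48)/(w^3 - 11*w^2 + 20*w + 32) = (w + 6)/(w - 4)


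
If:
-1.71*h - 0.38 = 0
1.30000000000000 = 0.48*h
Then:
No Solution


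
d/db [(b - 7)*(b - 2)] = 2*b - 9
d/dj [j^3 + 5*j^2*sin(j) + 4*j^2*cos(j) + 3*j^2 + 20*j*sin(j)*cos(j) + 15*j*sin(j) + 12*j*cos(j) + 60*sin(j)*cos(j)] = -4*j^2*sin(j) + 5*j^2*cos(j) + 3*j^2 - 2*j*sin(j) + 23*j*cos(j) + 20*j*cos(2*j) + 6*j + 15*sin(j) + 10*sin(2*j) + 12*cos(j) + 60*cos(2*j)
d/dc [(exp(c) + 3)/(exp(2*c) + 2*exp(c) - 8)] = (-2*(exp(c) + 1)*(exp(c) + 3) + exp(2*c) + 2*exp(c) - 8)*exp(c)/(exp(2*c) + 2*exp(c) - 8)^2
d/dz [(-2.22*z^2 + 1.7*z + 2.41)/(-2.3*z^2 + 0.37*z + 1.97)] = (3.0886*z^2 + 2.3392*z + 2.4573)/(5.29*z^4 - 1.702*z^3 - 8.9251*z^2 + 1.4578*z + 3.8809)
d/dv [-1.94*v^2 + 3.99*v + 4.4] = 3.99 - 3.88*v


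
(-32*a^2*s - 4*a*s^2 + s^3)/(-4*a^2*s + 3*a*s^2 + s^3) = (-8*a + s)/(-a + s)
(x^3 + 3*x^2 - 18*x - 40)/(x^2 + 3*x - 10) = (x^2 - 2*x - 8)/(x - 2)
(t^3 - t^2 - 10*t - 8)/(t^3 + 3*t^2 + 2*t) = (t - 4)/t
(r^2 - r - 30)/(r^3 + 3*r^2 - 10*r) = (r - 6)/(r*(r - 2))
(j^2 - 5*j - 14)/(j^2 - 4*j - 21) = (j + 2)/(j + 3)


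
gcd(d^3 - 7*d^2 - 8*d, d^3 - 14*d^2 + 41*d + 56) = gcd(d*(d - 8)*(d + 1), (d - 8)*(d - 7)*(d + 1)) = d^2 - 7*d - 8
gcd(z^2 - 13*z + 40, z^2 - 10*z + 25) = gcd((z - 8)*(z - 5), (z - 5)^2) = z - 5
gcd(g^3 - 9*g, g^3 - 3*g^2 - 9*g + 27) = g^2 - 9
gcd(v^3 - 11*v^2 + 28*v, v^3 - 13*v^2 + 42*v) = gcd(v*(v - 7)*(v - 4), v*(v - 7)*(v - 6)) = v^2 - 7*v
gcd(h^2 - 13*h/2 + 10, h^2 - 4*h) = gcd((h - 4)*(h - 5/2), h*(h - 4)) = h - 4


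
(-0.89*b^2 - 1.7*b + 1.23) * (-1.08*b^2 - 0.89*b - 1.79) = 0.9612*b^4 + 2.6281*b^3 + 1.7777*b^2 + 1.9483*b - 2.2017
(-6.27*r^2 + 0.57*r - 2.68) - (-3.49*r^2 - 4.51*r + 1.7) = -2.78*r^2 + 5.08*r - 4.38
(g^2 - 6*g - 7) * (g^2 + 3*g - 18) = g^4 - 3*g^3 - 43*g^2 + 87*g + 126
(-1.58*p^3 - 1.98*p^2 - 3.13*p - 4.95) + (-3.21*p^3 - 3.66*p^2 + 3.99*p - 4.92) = -4.79*p^3 - 5.64*p^2 + 0.86*p - 9.87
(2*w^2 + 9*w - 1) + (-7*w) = 2*w^2 + 2*w - 1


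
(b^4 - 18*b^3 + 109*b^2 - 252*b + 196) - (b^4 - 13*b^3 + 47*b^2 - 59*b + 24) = -5*b^3 + 62*b^2 - 193*b + 172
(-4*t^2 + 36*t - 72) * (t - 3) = -4*t^3 + 48*t^2 - 180*t + 216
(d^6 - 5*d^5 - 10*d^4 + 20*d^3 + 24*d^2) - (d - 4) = d^6 - 5*d^5 - 10*d^4 + 20*d^3 + 24*d^2 - d + 4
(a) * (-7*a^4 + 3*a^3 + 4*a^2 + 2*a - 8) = -7*a^5 + 3*a^4 + 4*a^3 + 2*a^2 - 8*a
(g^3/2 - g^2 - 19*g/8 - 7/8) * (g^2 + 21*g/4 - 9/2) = g^5/2 + 13*g^4/8 - 79*g^3/8 - 283*g^2/32 + 195*g/32 + 63/16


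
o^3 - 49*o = o*(o - 7)*(o + 7)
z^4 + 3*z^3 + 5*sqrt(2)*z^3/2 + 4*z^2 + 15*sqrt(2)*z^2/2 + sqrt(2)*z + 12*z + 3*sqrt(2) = (z + 3)*(z + sqrt(2)/2)*(z + sqrt(2))^2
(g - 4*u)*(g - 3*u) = g^2 - 7*g*u + 12*u^2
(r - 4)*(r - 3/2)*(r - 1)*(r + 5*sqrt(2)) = r^4 - 13*r^3/2 + 5*sqrt(2)*r^3 - 65*sqrt(2)*r^2/2 + 23*r^2/2 - 6*r + 115*sqrt(2)*r/2 - 30*sqrt(2)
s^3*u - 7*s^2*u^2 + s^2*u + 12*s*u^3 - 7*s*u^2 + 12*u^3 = (s - 4*u)*(s - 3*u)*(s*u + u)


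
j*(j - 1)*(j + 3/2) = j^3 + j^2/2 - 3*j/2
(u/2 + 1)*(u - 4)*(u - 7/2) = u^3/2 - 11*u^2/4 - u/2 + 14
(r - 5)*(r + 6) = r^2 + r - 30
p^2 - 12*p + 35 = (p - 7)*(p - 5)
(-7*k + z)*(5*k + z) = -35*k^2 - 2*k*z + z^2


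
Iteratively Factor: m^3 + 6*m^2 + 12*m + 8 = (m + 2)*(m^2 + 4*m + 4) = (m + 2)^2*(m + 2)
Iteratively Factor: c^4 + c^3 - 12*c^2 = (c)*(c^3 + c^2 - 12*c) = c*(c - 3)*(c^2 + 4*c) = c^2*(c - 3)*(c + 4)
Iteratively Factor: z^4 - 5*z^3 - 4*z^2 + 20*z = (z - 5)*(z^3 - 4*z) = z*(z - 5)*(z^2 - 4) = z*(z - 5)*(z - 2)*(z + 2)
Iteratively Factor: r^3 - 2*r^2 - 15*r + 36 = (r - 3)*(r^2 + r - 12) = (r - 3)^2*(r + 4)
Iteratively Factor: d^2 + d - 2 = (d - 1)*(d + 2)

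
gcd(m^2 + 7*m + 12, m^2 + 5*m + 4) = m + 4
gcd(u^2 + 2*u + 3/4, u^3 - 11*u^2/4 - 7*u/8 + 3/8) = u + 1/2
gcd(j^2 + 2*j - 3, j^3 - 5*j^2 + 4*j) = j - 1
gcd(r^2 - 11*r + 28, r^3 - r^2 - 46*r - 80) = 1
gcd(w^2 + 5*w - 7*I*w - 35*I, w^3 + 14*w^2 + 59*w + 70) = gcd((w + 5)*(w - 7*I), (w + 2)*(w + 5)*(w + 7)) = w + 5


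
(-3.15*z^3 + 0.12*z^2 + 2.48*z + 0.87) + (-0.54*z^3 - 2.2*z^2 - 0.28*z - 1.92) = -3.69*z^3 - 2.08*z^2 + 2.2*z - 1.05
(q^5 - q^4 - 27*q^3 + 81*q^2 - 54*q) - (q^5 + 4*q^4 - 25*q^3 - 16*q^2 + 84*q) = -5*q^4 - 2*q^3 + 97*q^2 - 138*q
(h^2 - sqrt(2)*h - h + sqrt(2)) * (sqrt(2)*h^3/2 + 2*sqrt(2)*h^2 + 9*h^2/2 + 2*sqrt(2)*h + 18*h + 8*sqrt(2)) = sqrt(2)*h^5/2 + 3*sqrt(2)*h^4/2 + 7*h^4/2 - 9*sqrt(2)*h^3/2 + 21*h^3/2 - 18*h^2 - 15*sqrt(2)*h^2/2 - 12*h + 10*sqrt(2)*h + 16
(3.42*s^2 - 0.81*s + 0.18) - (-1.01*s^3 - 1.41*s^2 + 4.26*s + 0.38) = 1.01*s^3 + 4.83*s^2 - 5.07*s - 0.2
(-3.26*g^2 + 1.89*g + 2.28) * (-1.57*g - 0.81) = 5.1182*g^3 - 0.3267*g^2 - 5.1105*g - 1.8468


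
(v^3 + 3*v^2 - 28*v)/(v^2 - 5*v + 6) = v*(v^2 + 3*v - 28)/(v^2 - 5*v + 6)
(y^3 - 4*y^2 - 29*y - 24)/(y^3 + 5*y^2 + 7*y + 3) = (y - 8)/(y + 1)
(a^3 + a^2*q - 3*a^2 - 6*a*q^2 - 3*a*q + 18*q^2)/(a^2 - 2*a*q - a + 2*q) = (a^2 + 3*a*q - 3*a - 9*q)/(a - 1)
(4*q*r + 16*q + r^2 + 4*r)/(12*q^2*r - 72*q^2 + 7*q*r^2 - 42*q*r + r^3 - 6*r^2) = (r + 4)/(3*q*r - 18*q + r^2 - 6*r)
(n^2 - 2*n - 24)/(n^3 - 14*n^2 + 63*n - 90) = (n + 4)/(n^2 - 8*n + 15)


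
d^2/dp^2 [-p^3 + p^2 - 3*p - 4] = 2 - 6*p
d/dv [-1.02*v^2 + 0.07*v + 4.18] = 0.07 - 2.04*v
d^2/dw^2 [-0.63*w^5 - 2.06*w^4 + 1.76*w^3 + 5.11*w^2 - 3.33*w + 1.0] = -12.6*w^3 - 24.72*w^2 + 10.56*w + 10.22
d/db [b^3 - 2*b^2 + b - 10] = 3*b^2 - 4*b + 1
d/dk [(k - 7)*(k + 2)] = 2*k - 5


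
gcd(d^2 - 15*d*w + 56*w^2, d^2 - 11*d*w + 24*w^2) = -d + 8*w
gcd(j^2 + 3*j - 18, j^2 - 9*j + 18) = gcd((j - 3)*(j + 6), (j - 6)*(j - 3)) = j - 3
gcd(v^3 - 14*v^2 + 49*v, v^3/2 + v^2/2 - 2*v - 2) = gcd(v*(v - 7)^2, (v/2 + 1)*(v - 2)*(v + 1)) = 1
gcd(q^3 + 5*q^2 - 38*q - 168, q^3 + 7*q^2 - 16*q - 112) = q^2 + 11*q + 28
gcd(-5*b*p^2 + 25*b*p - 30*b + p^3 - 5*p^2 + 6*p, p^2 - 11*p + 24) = p - 3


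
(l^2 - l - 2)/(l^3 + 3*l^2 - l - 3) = (l - 2)/(l^2 + 2*l - 3)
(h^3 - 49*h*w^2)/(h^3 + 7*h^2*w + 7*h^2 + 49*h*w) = (h - 7*w)/(h + 7)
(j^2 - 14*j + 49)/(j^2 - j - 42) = (j - 7)/(j + 6)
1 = 1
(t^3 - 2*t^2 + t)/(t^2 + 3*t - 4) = t*(t - 1)/(t + 4)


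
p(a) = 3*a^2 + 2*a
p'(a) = 6*a + 2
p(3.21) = 37.33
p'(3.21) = 21.26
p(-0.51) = -0.24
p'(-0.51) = -1.06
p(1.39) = 8.58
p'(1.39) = 10.34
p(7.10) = 165.43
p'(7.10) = 44.60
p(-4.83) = 60.33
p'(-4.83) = -26.98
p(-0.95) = 0.81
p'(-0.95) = -3.70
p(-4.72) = 57.40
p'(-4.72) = -26.32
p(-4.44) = 50.26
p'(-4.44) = -24.64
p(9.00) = 261.00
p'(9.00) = 56.00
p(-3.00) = 21.00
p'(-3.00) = -16.00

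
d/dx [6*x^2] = 12*x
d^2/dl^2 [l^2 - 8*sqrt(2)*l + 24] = 2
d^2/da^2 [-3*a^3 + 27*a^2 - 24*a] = 54 - 18*a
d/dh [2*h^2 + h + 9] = 4*h + 1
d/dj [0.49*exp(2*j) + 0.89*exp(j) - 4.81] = (0.98*exp(j) + 0.89)*exp(j)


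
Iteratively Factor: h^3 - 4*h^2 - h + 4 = (h + 1)*(h^2 - 5*h + 4) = (h - 1)*(h + 1)*(h - 4)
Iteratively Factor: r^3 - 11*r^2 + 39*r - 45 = (r - 3)*(r^2 - 8*r + 15) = (r - 3)^2*(r - 5)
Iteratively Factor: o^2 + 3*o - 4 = (o - 1)*(o + 4)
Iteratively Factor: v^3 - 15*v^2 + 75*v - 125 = (v - 5)*(v^2 - 10*v + 25) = (v - 5)^2*(v - 5)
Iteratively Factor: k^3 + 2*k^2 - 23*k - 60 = (k - 5)*(k^2 + 7*k + 12) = (k - 5)*(k + 3)*(k + 4)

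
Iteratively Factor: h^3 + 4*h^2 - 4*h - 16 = (h - 2)*(h^2 + 6*h + 8) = (h - 2)*(h + 2)*(h + 4)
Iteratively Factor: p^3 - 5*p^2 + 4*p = (p - 1)*(p^2 - 4*p) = p*(p - 1)*(p - 4)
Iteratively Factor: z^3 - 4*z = (z - 2)*(z^2 + 2*z) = (z - 2)*(z + 2)*(z)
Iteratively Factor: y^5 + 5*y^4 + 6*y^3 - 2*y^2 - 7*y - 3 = (y + 1)*(y^4 + 4*y^3 + 2*y^2 - 4*y - 3) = (y + 1)*(y + 3)*(y^3 + y^2 - y - 1) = (y - 1)*(y + 1)*(y + 3)*(y^2 + 2*y + 1) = (y - 1)*(y + 1)^2*(y + 3)*(y + 1)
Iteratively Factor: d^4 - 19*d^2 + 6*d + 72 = (d + 2)*(d^3 - 2*d^2 - 15*d + 36) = (d - 3)*(d + 2)*(d^2 + d - 12) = (d - 3)^2*(d + 2)*(d + 4)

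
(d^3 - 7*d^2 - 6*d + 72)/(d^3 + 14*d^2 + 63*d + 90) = (d^2 - 10*d + 24)/(d^2 + 11*d + 30)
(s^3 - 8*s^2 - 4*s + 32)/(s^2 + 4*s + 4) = (s^2 - 10*s + 16)/(s + 2)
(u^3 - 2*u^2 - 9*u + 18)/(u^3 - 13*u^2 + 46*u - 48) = (u + 3)/(u - 8)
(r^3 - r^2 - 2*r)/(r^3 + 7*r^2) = (r^2 - r - 2)/(r*(r + 7))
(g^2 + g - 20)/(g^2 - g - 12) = (g + 5)/(g + 3)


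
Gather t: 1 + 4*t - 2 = 4*t - 1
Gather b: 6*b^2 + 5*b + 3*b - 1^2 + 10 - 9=6*b^2 + 8*b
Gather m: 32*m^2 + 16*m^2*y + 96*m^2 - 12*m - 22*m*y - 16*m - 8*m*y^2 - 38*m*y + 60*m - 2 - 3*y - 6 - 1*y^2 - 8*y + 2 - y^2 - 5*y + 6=m^2*(16*y + 128) + m*(-8*y^2 - 60*y + 32) - 2*y^2 - 16*y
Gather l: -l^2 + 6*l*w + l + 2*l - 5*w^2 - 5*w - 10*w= -l^2 + l*(6*w + 3) - 5*w^2 - 15*w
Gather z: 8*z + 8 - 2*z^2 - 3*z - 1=-2*z^2 + 5*z + 7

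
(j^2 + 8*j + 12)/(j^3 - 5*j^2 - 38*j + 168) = (j + 2)/(j^2 - 11*j + 28)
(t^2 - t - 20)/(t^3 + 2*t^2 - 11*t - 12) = (t - 5)/(t^2 - 2*t - 3)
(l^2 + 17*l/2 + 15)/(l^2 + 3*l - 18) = (l + 5/2)/(l - 3)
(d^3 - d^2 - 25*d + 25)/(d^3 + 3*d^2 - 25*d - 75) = (d - 1)/(d + 3)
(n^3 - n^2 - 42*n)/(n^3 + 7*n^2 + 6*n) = (n - 7)/(n + 1)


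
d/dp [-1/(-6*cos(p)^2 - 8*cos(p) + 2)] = (3*cos(p) + 2)*sin(p)/(3*cos(p)^2 + 4*cos(p) - 1)^2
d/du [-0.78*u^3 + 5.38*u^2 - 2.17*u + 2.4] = -2.34*u^2 + 10.76*u - 2.17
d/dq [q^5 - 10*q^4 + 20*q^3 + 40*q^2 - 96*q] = 5*q^4 - 40*q^3 + 60*q^2 + 80*q - 96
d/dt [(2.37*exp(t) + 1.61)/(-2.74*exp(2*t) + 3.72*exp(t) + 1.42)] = (6.4938*exp(2*t) + 8.8228*exp(t) - 2.6238)*exp(t)/(7.5076*exp(4*t) - 20.3856*exp(3*t) + 6.0568*exp(2*t) + 10.5648*exp(t) + 2.0164)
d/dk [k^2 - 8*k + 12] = 2*k - 8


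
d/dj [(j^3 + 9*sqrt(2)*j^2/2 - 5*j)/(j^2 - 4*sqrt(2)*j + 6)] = (j^4 - 8*sqrt(2)*j^3 - 13*j^2 + 54*sqrt(2)*j - 30)/(j^4 - 8*sqrt(2)*j^3 + 44*j^2 - 48*sqrt(2)*j + 36)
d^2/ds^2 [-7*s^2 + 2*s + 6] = -14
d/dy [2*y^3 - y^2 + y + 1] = 6*y^2 - 2*y + 1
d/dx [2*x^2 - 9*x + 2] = 4*x - 9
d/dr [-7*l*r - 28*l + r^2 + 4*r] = -7*l + 2*r + 4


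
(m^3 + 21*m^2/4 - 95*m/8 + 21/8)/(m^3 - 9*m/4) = (4*m^2 + 27*m - 7)/(2*m*(2*m + 3))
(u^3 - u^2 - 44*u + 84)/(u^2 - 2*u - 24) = (u^2 + 5*u - 14)/(u + 4)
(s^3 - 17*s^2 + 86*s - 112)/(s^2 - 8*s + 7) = (s^2 - 10*s + 16)/(s - 1)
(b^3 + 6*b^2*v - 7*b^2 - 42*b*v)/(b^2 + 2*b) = (b^2 + 6*b*v - 7*b - 42*v)/(b + 2)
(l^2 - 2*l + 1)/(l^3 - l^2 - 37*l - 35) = (-l^2 + 2*l - 1)/(-l^3 + l^2 + 37*l + 35)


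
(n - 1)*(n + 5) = n^2 + 4*n - 5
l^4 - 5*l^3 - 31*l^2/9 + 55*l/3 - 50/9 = (l - 5)*(l - 5/3)*(l - 1/3)*(l + 2)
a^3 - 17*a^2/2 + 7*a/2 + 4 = (a - 8)*(a - 1)*(a + 1/2)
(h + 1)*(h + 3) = h^2 + 4*h + 3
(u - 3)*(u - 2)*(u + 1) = u^3 - 4*u^2 + u + 6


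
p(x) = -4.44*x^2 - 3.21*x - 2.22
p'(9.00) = -83.13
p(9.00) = -390.75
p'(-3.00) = 23.43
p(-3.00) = -32.55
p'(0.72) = -9.60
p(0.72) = -6.83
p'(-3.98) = 32.13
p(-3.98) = -59.78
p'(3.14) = -31.09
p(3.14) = -56.08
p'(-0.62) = 2.30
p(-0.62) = -1.94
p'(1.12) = -13.16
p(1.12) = -11.38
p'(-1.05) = 6.11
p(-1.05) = -3.74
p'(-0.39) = 0.25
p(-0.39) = -1.64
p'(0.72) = -9.60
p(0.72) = -6.83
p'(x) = -8.88*x - 3.21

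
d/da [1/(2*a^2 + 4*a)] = (-a - 1)/(a^2*(a + 2)^2)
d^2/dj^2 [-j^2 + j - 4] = -2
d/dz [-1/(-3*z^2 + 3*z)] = (1 - 2*z)/(3*z^2*(z - 1)^2)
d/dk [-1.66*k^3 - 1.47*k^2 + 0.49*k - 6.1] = -4.98*k^2 - 2.94*k + 0.49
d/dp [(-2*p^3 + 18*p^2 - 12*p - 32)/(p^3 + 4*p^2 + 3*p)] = 2*(-13*p^2 + 32*p + 48)/(p^2*(p^2 + 6*p + 9))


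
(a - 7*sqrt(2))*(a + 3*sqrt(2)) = a^2 - 4*sqrt(2)*a - 42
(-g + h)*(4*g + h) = -4*g^2 + 3*g*h + h^2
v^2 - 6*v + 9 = (v - 3)^2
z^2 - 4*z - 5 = (z - 5)*(z + 1)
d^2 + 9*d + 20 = (d + 4)*(d + 5)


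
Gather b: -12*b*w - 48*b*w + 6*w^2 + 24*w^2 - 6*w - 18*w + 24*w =-60*b*w + 30*w^2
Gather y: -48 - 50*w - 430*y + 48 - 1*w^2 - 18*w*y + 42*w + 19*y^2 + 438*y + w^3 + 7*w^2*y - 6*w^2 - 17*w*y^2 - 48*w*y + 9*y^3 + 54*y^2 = w^3 - 7*w^2 - 8*w + 9*y^3 + y^2*(73 - 17*w) + y*(7*w^2 - 66*w + 8)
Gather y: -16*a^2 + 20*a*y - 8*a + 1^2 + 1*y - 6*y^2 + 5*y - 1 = -16*a^2 - 8*a - 6*y^2 + y*(20*a + 6)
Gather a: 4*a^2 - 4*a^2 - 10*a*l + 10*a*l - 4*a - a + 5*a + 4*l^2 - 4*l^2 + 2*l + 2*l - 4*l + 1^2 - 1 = 0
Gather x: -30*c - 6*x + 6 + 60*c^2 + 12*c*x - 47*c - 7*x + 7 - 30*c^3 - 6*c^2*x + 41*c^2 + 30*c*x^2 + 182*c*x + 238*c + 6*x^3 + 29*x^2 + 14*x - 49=-30*c^3 + 101*c^2 + 161*c + 6*x^3 + x^2*(30*c + 29) + x*(-6*c^2 + 194*c + 1) - 36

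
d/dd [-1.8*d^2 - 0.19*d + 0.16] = -3.6*d - 0.19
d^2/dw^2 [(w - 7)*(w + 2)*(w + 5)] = 6*w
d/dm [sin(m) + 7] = cos(m)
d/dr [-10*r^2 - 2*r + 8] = -20*r - 2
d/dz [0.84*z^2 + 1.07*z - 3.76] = 1.68*z + 1.07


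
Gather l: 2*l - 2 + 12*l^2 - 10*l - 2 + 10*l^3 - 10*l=10*l^3 + 12*l^2 - 18*l - 4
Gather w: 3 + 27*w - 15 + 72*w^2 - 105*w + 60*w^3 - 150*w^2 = 60*w^3 - 78*w^2 - 78*w - 12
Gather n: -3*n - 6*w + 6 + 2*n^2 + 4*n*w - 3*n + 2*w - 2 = 2*n^2 + n*(4*w - 6) - 4*w + 4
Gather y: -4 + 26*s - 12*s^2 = -12*s^2 + 26*s - 4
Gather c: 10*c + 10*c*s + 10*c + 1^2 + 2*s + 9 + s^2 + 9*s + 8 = c*(10*s + 20) + s^2 + 11*s + 18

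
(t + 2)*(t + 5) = t^2 + 7*t + 10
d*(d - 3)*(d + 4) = d^3 + d^2 - 12*d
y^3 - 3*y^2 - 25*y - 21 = (y - 7)*(y + 1)*(y + 3)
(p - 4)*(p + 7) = p^2 + 3*p - 28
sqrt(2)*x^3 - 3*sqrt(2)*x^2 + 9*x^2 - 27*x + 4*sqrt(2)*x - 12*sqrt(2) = (x - 3)*(x + 4*sqrt(2))*(sqrt(2)*x + 1)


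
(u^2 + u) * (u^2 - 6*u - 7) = u^4 - 5*u^3 - 13*u^2 - 7*u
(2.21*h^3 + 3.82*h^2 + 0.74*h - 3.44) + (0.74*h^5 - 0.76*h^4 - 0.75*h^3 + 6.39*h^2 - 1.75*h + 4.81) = 0.74*h^5 - 0.76*h^4 + 1.46*h^3 + 10.21*h^2 - 1.01*h + 1.37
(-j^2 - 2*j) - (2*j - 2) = -j^2 - 4*j + 2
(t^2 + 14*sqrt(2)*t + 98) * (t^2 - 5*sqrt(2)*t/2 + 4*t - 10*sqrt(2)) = t^4 + 4*t^3 + 23*sqrt(2)*t^3/2 + 28*t^2 + 46*sqrt(2)*t^2 - 245*sqrt(2)*t + 112*t - 980*sqrt(2)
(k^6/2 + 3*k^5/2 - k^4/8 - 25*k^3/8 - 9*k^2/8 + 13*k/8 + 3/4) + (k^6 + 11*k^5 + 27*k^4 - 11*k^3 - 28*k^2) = 3*k^6/2 + 25*k^5/2 + 215*k^4/8 - 113*k^3/8 - 233*k^2/8 + 13*k/8 + 3/4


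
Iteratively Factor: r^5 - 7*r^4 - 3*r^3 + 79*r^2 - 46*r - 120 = (r - 2)*(r^4 - 5*r^3 - 13*r^2 + 53*r + 60) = (r - 2)*(r + 3)*(r^3 - 8*r^2 + 11*r + 20) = (r - 2)*(r + 1)*(r + 3)*(r^2 - 9*r + 20) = (r - 5)*(r - 2)*(r + 1)*(r + 3)*(r - 4)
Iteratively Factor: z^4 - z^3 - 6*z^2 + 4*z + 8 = (z - 2)*(z^3 + z^2 - 4*z - 4) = (z - 2)*(z + 2)*(z^2 - z - 2) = (z - 2)*(z + 1)*(z + 2)*(z - 2)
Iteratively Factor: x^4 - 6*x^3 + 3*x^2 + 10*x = (x)*(x^3 - 6*x^2 + 3*x + 10) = x*(x - 5)*(x^2 - x - 2) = x*(x - 5)*(x + 1)*(x - 2)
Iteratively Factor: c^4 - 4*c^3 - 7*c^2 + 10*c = (c - 1)*(c^3 - 3*c^2 - 10*c) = (c - 1)*(c + 2)*(c^2 - 5*c) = (c - 5)*(c - 1)*(c + 2)*(c)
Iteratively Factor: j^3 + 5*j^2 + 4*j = (j + 4)*(j^2 + j) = (j + 1)*(j + 4)*(j)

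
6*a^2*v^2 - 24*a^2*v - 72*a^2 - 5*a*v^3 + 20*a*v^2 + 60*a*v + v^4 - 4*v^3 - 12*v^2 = (-3*a + v)*(-2*a + v)*(v - 6)*(v + 2)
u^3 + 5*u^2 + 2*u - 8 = (u - 1)*(u + 2)*(u + 4)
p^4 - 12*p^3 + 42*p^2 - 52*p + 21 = (p - 7)*(p - 3)*(p - 1)^2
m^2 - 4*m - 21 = (m - 7)*(m + 3)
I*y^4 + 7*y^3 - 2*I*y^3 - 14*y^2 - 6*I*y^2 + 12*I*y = y*(y - 2)*(y - 6*I)*(I*y + 1)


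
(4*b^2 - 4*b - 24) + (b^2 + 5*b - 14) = 5*b^2 + b - 38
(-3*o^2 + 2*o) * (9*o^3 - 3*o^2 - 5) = -27*o^5 + 27*o^4 - 6*o^3 + 15*o^2 - 10*o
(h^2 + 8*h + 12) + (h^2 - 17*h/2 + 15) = 2*h^2 - h/2 + 27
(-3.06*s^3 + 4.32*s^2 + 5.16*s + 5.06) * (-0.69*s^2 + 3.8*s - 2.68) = 2.1114*s^5 - 14.6088*s^4 + 21.0564*s^3 + 4.539*s^2 + 5.3992*s - 13.5608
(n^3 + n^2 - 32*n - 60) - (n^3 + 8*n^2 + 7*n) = -7*n^2 - 39*n - 60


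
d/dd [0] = 0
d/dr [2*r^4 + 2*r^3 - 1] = r^2*(8*r + 6)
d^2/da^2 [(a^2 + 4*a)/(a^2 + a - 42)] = 6*(a^3 + 42*a^2 + 168*a + 644)/(a^6 + 3*a^5 - 123*a^4 - 251*a^3 + 5166*a^2 + 5292*a - 74088)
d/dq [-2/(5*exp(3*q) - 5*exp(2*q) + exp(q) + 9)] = (30*exp(2*q) - 20*exp(q) + 2)*exp(q)/(5*exp(3*q) - 5*exp(2*q) + exp(q) + 9)^2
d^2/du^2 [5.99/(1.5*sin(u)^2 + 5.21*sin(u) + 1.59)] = (-53.91*sin(u)^4 - 140.43555*sin(u)^3 - 24.583559*sin(u)^2 + 330.491661*sin(u) + 296.614018)/(1.5*sin(u)^2 + 5.21*sin(u) + 1.59)^3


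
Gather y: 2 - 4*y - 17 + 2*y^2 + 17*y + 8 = 2*y^2 + 13*y - 7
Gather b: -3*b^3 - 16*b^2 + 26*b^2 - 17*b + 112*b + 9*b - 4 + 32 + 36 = -3*b^3 + 10*b^2 + 104*b + 64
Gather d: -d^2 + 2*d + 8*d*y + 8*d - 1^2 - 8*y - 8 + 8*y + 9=-d^2 + d*(8*y + 10)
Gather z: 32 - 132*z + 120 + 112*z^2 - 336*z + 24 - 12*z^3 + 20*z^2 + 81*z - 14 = -12*z^3 + 132*z^2 - 387*z + 162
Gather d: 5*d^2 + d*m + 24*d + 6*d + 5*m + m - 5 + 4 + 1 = 5*d^2 + d*(m + 30) + 6*m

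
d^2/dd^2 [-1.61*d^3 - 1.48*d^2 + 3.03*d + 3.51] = -9.66*d - 2.96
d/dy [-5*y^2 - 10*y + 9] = -10*y - 10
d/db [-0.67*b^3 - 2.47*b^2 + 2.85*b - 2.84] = -2.01*b^2 - 4.94*b + 2.85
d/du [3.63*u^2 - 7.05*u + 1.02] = 7.26*u - 7.05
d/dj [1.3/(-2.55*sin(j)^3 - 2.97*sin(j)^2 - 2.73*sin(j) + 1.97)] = (9.945*sin(j)^2 + 7.722*sin(j) + 3.549)*cos(j)/(2.55*sin(j)^3 + 2.97*sin(j)^2 + 2.73*sin(j) - 1.97)^2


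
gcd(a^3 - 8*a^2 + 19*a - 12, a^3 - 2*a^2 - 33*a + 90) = a - 3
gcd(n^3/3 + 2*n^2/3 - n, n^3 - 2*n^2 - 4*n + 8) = 1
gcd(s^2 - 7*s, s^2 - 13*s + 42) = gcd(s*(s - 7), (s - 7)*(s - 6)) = s - 7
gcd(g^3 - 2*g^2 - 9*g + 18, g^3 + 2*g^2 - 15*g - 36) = g + 3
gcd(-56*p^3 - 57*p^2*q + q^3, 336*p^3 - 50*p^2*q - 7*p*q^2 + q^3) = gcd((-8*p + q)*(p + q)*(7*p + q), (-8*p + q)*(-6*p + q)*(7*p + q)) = 56*p^2 + p*q - q^2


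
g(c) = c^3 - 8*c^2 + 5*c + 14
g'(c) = 3*c^2 - 16*c + 5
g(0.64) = 14.19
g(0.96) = 12.31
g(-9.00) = -1408.00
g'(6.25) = 22.19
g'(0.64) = -4.01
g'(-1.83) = 44.33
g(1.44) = 7.60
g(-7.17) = -801.72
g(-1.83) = -28.07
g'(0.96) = -7.60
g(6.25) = -23.11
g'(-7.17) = 273.95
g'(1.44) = -11.82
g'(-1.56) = 37.26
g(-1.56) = -17.07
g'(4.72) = -3.68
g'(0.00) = 5.00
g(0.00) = 14.00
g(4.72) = -35.47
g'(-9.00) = 392.00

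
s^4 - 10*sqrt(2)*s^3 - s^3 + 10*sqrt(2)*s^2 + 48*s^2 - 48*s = s*(s - 1)*(s - 6*sqrt(2))*(s - 4*sqrt(2))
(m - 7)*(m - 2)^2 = m^3 - 11*m^2 + 32*m - 28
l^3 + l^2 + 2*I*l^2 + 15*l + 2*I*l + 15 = (l + 1)*(l - 3*I)*(l + 5*I)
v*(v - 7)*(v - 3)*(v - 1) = v^4 - 11*v^3 + 31*v^2 - 21*v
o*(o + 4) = o^2 + 4*o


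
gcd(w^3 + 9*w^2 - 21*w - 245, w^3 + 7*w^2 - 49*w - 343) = w^2 + 14*w + 49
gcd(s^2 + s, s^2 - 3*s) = s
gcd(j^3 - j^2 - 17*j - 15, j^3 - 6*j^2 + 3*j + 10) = j^2 - 4*j - 5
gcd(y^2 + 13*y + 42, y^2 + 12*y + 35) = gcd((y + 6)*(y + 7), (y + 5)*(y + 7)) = y + 7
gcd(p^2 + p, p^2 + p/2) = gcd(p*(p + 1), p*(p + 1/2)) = p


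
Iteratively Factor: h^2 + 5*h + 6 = (h + 3)*(h + 2)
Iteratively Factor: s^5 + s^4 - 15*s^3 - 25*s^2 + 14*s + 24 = (s + 3)*(s^4 - 2*s^3 - 9*s^2 + 2*s + 8) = (s - 4)*(s + 3)*(s^3 + 2*s^2 - s - 2) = (s - 4)*(s + 1)*(s + 3)*(s^2 + s - 2) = (s - 4)*(s + 1)*(s + 2)*(s + 3)*(s - 1)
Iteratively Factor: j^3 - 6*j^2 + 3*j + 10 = (j + 1)*(j^2 - 7*j + 10) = (j - 5)*(j + 1)*(j - 2)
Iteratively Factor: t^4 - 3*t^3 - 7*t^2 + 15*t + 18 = (t + 2)*(t^3 - 5*t^2 + 3*t + 9) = (t - 3)*(t + 2)*(t^2 - 2*t - 3) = (t - 3)*(t + 1)*(t + 2)*(t - 3)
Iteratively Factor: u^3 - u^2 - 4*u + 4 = (u + 2)*(u^2 - 3*u + 2) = (u - 1)*(u + 2)*(u - 2)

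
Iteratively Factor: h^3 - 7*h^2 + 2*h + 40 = (h - 4)*(h^2 - 3*h - 10) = (h - 4)*(h + 2)*(h - 5)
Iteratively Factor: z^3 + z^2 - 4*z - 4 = (z + 2)*(z^2 - z - 2) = (z + 1)*(z + 2)*(z - 2)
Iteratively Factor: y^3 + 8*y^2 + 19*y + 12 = (y + 3)*(y^2 + 5*y + 4) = (y + 1)*(y + 3)*(y + 4)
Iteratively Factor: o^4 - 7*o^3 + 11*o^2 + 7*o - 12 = (o - 3)*(o^3 - 4*o^2 - o + 4) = (o - 4)*(o - 3)*(o^2 - 1) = (o - 4)*(o - 3)*(o - 1)*(o + 1)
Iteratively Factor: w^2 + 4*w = (w)*(w + 4)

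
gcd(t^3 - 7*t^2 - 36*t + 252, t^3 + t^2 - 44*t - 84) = t^2 - t - 42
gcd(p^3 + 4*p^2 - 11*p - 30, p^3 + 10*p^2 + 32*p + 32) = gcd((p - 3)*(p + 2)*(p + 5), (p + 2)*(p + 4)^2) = p + 2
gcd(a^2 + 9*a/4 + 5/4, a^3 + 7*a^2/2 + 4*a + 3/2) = a + 1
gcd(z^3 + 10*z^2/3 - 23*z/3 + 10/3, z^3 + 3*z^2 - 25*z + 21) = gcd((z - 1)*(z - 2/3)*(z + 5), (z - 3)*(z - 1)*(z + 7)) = z - 1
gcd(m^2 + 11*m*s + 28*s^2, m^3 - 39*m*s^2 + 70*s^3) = m + 7*s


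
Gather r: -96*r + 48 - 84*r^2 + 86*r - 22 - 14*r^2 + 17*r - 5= -98*r^2 + 7*r + 21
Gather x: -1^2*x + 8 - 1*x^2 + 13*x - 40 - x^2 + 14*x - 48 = -2*x^2 + 26*x - 80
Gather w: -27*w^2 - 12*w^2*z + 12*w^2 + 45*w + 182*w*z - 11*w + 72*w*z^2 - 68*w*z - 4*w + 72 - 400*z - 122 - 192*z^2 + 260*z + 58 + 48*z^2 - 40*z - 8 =w^2*(-12*z - 15) + w*(72*z^2 + 114*z + 30) - 144*z^2 - 180*z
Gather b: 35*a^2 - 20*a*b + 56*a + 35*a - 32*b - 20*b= 35*a^2 + 91*a + b*(-20*a - 52)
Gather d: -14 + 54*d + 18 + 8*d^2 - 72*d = 8*d^2 - 18*d + 4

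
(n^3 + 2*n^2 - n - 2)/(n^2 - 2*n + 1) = (n^2 + 3*n + 2)/(n - 1)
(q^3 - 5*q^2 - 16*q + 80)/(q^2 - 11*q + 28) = (q^2 - q - 20)/(q - 7)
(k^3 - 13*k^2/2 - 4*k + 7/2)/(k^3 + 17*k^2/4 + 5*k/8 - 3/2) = 4*(k^2 - 6*k - 7)/(4*k^2 + 19*k + 12)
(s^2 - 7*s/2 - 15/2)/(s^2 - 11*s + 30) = (s + 3/2)/(s - 6)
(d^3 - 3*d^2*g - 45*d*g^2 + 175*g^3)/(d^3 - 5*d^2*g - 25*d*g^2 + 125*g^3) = (d + 7*g)/(d + 5*g)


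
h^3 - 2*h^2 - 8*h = h*(h - 4)*(h + 2)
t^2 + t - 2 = (t - 1)*(t + 2)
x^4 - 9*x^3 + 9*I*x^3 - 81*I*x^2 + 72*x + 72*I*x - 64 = (x - 8)*(x - 1)*(x + I)*(x + 8*I)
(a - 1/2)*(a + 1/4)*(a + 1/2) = a^3 + a^2/4 - a/4 - 1/16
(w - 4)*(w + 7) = w^2 + 3*w - 28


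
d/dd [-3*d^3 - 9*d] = -9*d^2 - 9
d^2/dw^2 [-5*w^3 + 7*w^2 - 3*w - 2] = 14 - 30*w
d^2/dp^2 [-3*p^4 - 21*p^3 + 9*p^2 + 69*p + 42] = -36*p^2 - 126*p + 18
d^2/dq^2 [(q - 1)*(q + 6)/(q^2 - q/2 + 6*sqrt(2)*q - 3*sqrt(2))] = 4*((q - 1)*(q + 6)*(4*q - 1 + 12*sqrt(2))^2 - (2*(q - 1)*(q + 6) + (q - 1)*(4*q - 1 + 12*sqrt(2)) + (q + 6)*(4*q - 1 + 12*sqrt(2)))*(2*q^2 - q + 12*sqrt(2)*q - 6*sqrt(2)) + (2*q^2 - q + 12*sqrt(2)*q - 6*sqrt(2))^2)/(2*q^2 - q + 12*sqrt(2)*q - 6*sqrt(2))^3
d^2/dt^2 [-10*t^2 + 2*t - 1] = -20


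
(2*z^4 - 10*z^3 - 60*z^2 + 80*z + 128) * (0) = 0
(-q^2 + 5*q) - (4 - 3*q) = -q^2 + 8*q - 4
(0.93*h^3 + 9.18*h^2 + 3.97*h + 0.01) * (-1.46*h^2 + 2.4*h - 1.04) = -1.3578*h^5 - 11.1708*h^4 + 15.2686*h^3 - 0.0337999999999997*h^2 - 4.1048*h - 0.0104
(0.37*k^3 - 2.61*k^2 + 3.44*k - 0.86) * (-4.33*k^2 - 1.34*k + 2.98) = -1.6021*k^5 + 10.8055*k^4 - 10.2952*k^3 - 8.6636*k^2 + 11.4036*k - 2.5628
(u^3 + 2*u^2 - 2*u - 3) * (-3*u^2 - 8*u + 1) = -3*u^5 - 14*u^4 - 9*u^3 + 27*u^2 + 22*u - 3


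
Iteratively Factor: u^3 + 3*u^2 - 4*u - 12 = (u + 3)*(u^2 - 4) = (u + 2)*(u + 3)*(u - 2)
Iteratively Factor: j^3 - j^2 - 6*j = (j - 3)*(j^2 + 2*j) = (j - 3)*(j + 2)*(j)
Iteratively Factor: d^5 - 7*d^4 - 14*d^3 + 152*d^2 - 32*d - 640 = (d + 2)*(d^4 - 9*d^3 + 4*d^2 + 144*d - 320) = (d - 4)*(d + 2)*(d^3 - 5*d^2 - 16*d + 80) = (d - 4)^2*(d + 2)*(d^2 - d - 20) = (d - 4)^2*(d + 2)*(d + 4)*(d - 5)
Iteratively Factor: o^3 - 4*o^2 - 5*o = (o)*(o^2 - 4*o - 5) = o*(o + 1)*(o - 5)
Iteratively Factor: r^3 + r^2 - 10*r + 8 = (r - 2)*(r^2 + 3*r - 4) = (r - 2)*(r + 4)*(r - 1)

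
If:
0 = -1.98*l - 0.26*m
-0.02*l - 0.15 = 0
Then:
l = -7.50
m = 57.12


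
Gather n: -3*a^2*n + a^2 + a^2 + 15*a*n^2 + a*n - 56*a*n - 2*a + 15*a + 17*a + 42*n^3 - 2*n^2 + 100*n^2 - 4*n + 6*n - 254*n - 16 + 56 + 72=2*a^2 + 30*a + 42*n^3 + n^2*(15*a + 98) + n*(-3*a^2 - 55*a - 252) + 112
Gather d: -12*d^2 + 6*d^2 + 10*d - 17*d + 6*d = -6*d^2 - d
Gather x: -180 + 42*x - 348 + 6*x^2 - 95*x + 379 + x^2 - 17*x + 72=7*x^2 - 70*x - 77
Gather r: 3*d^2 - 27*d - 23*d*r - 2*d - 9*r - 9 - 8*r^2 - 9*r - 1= 3*d^2 - 29*d - 8*r^2 + r*(-23*d - 18) - 10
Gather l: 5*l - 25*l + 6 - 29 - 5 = -20*l - 28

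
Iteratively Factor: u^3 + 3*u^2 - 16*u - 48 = (u - 4)*(u^2 + 7*u + 12) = (u - 4)*(u + 3)*(u + 4)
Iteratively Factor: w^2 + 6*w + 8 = (w + 4)*(w + 2)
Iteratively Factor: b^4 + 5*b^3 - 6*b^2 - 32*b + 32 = (b + 4)*(b^3 + b^2 - 10*b + 8) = (b + 4)^2*(b^2 - 3*b + 2) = (b - 1)*(b + 4)^2*(b - 2)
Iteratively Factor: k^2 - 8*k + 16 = (k - 4)*(k - 4)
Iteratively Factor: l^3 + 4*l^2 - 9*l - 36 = (l + 3)*(l^2 + l - 12) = (l + 3)*(l + 4)*(l - 3)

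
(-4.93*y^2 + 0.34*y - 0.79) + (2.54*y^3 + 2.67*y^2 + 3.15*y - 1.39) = 2.54*y^3 - 2.26*y^2 + 3.49*y - 2.18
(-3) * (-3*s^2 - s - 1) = 9*s^2 + 3*s + 3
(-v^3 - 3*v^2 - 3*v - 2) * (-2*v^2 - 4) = 2*v^5 + 6*v^4 + 10*v^3 + 16*v^2 + 12*v + 8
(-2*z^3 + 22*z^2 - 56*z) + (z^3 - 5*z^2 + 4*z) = -z^3 + 17*z^2 - 52*z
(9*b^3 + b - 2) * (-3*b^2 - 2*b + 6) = -27*b^5 - 18*b^4 + 51*b^3 + 4*b^2 + 10*b - 12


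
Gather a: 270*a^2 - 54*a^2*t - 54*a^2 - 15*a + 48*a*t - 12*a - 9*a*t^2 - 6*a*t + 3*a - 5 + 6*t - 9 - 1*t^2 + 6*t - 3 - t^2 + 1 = a^2*(216 - 54*t) + a*(-9*t^2 + 42*t - 24) - 2*t^2 + 12*t - 16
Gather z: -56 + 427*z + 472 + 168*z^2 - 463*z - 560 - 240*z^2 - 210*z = -72*z^2 - 246*z - 144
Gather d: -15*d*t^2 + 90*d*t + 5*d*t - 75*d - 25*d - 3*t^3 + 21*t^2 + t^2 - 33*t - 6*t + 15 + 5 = d*(-15*t^2 + 95*t - 100) - 3*t^3 + 22*t^2 - 39*t + 20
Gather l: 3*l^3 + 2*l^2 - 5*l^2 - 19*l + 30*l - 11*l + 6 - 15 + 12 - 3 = 3*l^3 - 3*l^2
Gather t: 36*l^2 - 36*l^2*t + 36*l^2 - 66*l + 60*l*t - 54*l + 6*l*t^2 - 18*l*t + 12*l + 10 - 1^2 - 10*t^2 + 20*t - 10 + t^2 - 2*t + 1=72*l^2 - 108*l + t^2*(6*l - 9) + t*(-36*l^2 + 42*l + 18)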